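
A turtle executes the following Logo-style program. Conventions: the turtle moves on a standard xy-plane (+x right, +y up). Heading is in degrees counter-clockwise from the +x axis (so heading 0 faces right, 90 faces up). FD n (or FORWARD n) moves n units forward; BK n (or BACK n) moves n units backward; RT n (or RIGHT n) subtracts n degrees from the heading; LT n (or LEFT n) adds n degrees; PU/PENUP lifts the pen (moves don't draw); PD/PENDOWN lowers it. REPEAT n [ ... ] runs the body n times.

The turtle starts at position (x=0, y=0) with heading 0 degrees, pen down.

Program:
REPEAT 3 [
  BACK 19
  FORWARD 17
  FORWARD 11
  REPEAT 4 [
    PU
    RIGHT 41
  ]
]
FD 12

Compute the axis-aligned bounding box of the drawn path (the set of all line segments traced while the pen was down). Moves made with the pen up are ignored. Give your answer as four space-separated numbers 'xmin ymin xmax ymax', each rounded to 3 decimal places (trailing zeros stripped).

Executing turtle program step by step:
Start: pos=(0,0), heading=0, pen down
REPEAT 3 [
  -- iteration 1/3 --
  BK 19: (0,0) -> (-19,0) [heading=0, draw]
  FD 17: (-19,0) -> (-2,0) [heading=0, draw]
  FD 11: (-2,0) -> (9,0) [heading=0, draw]
  REPEAT 4 [
    -- iteration 1/4 --
    PU: pen up
    RT 41: heading 0 -> 319
    -- iteration 2/4 --
    PU: pen up
    RT 41: heading 319 -> 278
    -- iteration 3/4 --
    PU: pen up
    RT 41: heading 278 -> 237
    -- iteration 4/4 --
    PU: pen up
    RT 41: heading 237 -> 196
  ]
  -- iteration 2/3 --
  BK 19: (9,0) -> (27.264,5.237) [heading=196, move]
  FD 17: (27.264,5.237) -> (10.923,0.551) [heading=196, move]
  FD 11: (10.923,0.551) -> (0.349,-2.481) [heading=196, move]
  REPEAT 4 [
    -- iteration 1/4 --
    PU: pen up
    RT 41: heading 196 -> 155
    -- iteration 2/4 --
    PU: pen up
    RT 41: heading 155 -> 114
    -- iteration 3/4 --
    PU: pen up
    RT 41: heading 114 -> 73
    -- iteration 4/4 --
    PU: pen up
    RT 41: heading 73 -> 32
  ]
  -- iteration 3/3 --
  BK 19: (0.349,-2.481) -> (-15.764,-12.549) [heading=32, move]
  FD 17: (-15.764,-12.549) -> (-1.347,-3.541) [heading=32, move]
  FD 11: (-1.347,-3.541) -> (7.981,2.289) [heading=32, move]
  REPEAT 4 [
    -- iteration 1/4 --
    PU: pen up
    RT 41: heading 32 -> 351
    -- iteration 2/4 --
    PU: pen up
    RT 41: heading 351 -> 310
    -- iteration 3/4 --
    PU: pen up
    RT 41: heading 310 -> 269
    -- iteration 4/4 --
    PU: pen up
    RT 41: heading 269 -> 228
  ]
]
FD 12: (7.981,2.289) -> (-0.048,-6.629) [heading=228, move]
Final: pos=(-0.048,-6.629), heading=228, 3 segment(s) drawn

Segment endpoints: x in {-19, -2, 0, 9}, y in {0}
xmin=-19, ymin=0, xmax=9, ymax=0

Answer: -19 0 9 0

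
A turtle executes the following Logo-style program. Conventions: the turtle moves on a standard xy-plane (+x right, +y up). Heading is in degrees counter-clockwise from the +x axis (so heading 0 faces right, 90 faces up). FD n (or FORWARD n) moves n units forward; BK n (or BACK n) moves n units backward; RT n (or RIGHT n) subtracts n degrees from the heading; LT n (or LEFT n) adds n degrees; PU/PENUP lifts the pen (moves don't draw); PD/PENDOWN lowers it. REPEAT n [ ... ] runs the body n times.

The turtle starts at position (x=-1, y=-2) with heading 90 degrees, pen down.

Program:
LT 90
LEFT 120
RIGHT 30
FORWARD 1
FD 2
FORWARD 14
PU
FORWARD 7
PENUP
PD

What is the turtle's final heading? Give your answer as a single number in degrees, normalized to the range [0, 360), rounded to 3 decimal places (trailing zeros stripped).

Answer: 270

Derivation:
Executing turtle program step by step:
Start: pos=(-1,-2), heading=90, pen down
LT 90: heading 90 -> 180
LT 120: heading 180 -> 300
RT 30: heading 300 -> 270
FD 1: (-1,-2) -> (-1,-3) [heading=270, draw]
FD 2: (-1,-3) -> (-1,-5) [heading=270, draw]
FD 14: (-1,-5) -> (-1,-19) [heading=270, draw]
PU: pen up
FD 7: (-1,-19) -> (-1,-26) [heading=270, move]
PU: pen up
PD: pen down
Final: pos=(-1,-26), heading=270, 3 segment(s) drawn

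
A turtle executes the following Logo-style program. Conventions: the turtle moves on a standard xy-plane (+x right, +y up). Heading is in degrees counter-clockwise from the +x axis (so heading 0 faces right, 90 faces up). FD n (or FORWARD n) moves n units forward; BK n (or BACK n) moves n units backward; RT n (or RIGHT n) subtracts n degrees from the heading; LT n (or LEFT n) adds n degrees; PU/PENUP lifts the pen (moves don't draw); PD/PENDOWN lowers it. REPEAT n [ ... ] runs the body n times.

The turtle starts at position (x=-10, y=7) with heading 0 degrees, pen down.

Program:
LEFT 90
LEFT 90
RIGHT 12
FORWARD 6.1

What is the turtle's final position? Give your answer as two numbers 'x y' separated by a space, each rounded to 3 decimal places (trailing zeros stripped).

Answer: -15.967 8.268

Derivation:
Executing turtle program step by step:
Start: pos=(-10,7), heading=0, pen down
LT 90: heading 0 -> 90
LT 90: heading 90 -> 180
RT 12: heading 180 -> 168
FD 6.1: (-10,7) -> (-15.967,8.268) [heading=168, draw]
Final: pos=(-15.967,8.268), heading=168, 1 segment(s) drawn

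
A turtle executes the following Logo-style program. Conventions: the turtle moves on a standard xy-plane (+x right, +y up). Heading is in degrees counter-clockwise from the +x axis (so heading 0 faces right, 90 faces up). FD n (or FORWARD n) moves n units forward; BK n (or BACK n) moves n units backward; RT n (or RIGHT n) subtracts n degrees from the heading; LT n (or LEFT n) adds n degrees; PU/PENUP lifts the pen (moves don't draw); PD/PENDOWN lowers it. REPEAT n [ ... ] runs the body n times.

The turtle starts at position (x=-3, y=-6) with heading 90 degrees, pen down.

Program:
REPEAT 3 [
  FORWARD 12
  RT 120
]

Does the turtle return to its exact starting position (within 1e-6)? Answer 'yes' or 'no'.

Executing turtle program step by step:
Start: pos=(-3,-6), heading=90, pen down
REPEAT 3 [
  -- iteration 1/3 --
  FD 12: (-3,-6) -> (-3,6) [heading=90, draw]
  RT 120: heading 90 -> 330
  -- iteration 2/3 --
  FD 12: (-3,6) -> (7.392,0) [heading=330, draw]
  RT 120: heading 330 -> 210
  -- iteration 3/3 --
  FD 12: (7.392,0) -> (-3,-6) [heading=210, draw]
  RT 120: heading 210 -> 90
]
Final: pos=(-3,-6), heading=90, 3 segment(s) drawn

Start position: (-3, -6)
Final position: (-3, -6)
Distance = 0; < 1e-6 -> CLOSED

Answer: yes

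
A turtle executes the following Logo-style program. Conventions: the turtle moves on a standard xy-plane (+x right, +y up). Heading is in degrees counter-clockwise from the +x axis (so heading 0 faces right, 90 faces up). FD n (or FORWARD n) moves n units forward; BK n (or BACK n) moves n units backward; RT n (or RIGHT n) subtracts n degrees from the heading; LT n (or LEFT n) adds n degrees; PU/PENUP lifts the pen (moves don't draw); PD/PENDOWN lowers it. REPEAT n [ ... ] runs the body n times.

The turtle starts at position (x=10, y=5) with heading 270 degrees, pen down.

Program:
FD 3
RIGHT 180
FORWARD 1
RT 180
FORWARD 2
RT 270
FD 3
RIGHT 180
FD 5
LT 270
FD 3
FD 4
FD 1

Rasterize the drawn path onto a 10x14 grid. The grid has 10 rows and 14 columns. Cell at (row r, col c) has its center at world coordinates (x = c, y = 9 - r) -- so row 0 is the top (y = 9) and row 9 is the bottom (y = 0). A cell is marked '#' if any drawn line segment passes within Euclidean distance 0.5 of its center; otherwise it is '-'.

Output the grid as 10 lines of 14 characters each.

Segment 0: (10,5) -> (10,2)
Segment 1: (10,2) -> (10,3)
Segment 2: (10,3) -> (10,1)
Segment 3: (10,1) -> (13,1)
Segment 4: (13,1) -> (8,1)
Segment 5: (8,1) -> (8,4)
Segment 6: (8,4) -> (8,8)
Segment 7: (8,8) -> (8,9)

Answer: --------#-----
--------#-----
--------#-----
--------#-----
--------#-#---
--------#-#---
--------#-#---
--------#-#---
--------######
--------------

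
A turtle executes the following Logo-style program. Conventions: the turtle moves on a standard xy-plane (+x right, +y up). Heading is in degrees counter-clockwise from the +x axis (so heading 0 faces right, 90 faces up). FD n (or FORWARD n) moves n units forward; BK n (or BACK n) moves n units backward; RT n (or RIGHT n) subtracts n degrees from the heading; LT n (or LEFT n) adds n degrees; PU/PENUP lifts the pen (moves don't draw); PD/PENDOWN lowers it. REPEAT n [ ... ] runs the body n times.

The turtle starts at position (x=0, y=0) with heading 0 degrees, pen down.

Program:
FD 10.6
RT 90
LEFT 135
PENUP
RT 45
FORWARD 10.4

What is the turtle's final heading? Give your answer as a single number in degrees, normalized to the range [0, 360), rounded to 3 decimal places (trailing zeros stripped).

Executing turtle program step by step:
Start: pos=(0,0), heading=0, pen down
FD 10.6: (0,0) -> (10.6,0) [heading=0, draw]
RT 90: heading 0 -> 270
LT 135: heading 270 -> 45
PU: pen up
RT 45: heading 45 -> 0
FD 10.4: (10.6,0) -> (21,0) [heading=0, move]
Final: pos=(21,0), heading=0, 1 segment(s) drawn

Answer: 0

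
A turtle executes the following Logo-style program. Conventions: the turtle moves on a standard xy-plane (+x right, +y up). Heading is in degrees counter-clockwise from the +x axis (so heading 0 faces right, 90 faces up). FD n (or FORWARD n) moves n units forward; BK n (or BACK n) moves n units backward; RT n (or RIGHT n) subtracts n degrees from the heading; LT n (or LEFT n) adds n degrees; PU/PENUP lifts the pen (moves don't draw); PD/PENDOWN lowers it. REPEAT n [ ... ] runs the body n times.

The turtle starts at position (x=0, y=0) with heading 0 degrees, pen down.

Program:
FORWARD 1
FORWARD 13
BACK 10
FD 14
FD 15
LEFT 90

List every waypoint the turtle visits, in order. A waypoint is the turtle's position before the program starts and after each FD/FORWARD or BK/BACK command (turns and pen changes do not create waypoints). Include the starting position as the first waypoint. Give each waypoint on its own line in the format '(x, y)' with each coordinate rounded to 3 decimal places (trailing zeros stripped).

Answer: (0, 0)
(1, 0)
(14, 0)
(4, 0)
(18, 0)
(33, 0)

Derivation:
Executing turtle program step by step:
Start: pos=(0,0), heading=0, pen down
FD 1: (0,0) -> (1,0) [heading=0, draw]
FD 13: (1,0) -> (14,0) [heading=0, draw]
BK 10: (14,0) -> (4,0) [heading=0, draw]
FD 14: (4,0) -> (18,0) [heading=0, draw]
FD 15: (18,0) -> (33,0) [heading=0, draw]
LT 90: heading 0 -> 90
Final: pos=(33,0), heading=90, 5 segment(s) drawn
Waypoints (6 total):
(0, 0)
(1, 0)
(14, 0)
(4, 0)
(18, 0)
(33, 0)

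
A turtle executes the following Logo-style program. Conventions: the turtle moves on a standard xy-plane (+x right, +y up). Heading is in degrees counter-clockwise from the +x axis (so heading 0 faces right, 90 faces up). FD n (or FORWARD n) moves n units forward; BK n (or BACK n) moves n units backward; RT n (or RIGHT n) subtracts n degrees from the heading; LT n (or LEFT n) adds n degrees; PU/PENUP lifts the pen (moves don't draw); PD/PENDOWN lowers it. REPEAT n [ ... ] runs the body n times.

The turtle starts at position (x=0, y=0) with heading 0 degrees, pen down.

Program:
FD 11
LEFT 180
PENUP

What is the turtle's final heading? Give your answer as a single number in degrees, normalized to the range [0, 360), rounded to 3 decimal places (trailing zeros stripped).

Executing turtle program step by step:
Start: pos=(0,0), heading=0, pen down
FD 11: (0,0) -> (11,0) [heading=0, draw]
LT 180: heading 0 -> 180
PU: pen up
Final: pos=(11,0), heading=180, 1 segment(s) drawn

Answer: 180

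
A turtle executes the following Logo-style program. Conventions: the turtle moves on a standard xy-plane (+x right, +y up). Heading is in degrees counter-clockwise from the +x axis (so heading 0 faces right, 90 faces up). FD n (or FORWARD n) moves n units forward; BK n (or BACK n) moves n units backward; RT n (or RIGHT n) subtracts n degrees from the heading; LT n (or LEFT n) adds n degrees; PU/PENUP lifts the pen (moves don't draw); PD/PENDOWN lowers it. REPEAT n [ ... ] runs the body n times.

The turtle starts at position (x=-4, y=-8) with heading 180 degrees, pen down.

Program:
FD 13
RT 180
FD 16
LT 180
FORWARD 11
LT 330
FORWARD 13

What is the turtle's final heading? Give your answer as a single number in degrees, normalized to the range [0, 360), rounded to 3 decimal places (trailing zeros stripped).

Executing turtle program step by step:
Start: pos=(-4,-8), heading=180, pen down
FD 13: (-4,-8) -> (-17,-8) [heading=180, draw]
RT 180: heading 180 -> 0
FD 16: (-17,-8) -> (-1,-8) [heading=0, draw]
LT 180: heading 0 -> 180
FD 11: (-1,-8) -> (-12,-8) [heading=180, draw]
LT 330: heading 180 -> 150
FD 13: (-12,-8) -> (-23.258,-1.5) [heading=150, draw]
Final: pos=(-23.258,-1.5), heading=150, 4 segment(s) drawn

Answer: 150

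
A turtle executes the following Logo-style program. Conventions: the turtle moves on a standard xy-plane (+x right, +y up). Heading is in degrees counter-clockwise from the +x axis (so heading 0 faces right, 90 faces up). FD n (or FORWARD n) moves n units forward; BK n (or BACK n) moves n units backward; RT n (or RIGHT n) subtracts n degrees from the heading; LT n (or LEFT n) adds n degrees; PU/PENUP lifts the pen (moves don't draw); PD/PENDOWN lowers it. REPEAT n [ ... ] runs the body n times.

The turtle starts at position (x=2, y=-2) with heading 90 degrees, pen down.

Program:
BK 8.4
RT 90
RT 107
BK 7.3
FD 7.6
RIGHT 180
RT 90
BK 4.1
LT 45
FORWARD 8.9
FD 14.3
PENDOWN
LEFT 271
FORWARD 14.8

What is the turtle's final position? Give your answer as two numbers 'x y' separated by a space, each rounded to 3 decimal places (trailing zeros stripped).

Answer: 25.651 -11.541

Derivation:
Executing turtle program step by step:
Start: pos=(2,-2), heading=90, pen down
BK 8.4: (2,-2) -> (2,-10.4) [heading=90, draw]
RT 90: heading 90 -> 0
RT 107: heading 0 -> 253
BK 7.3: (2,-10.4) -> (4.134,-3.419) [heading=253, draw]
FD 7.6: (4.134,-3.419) -> (1.912,-10.687) [heading=253, draw]
RT 180: heading 253 -> 73
RT 90: heading 73 -> 343
BK 4.1: (1.912,-10.687) -> (-2.009,-9.488) [heading=343, draw]
LT 45: heading 343 -> 28
FD 8.9: (-2.009,-9.488) -> (5.85,-5.31) [heading=28, draw]
FD 14.3: (5.85,-5.31) -> (18.476,1.404) [heading=28, draw]
PD: pen down
LT 271: heading 28 -> 299
FD 14.8: (18.476,1.404) -> (25.651,-11.541) [heading=299, draw]
Final: pos=(25.651,-11.541), heading=299, 7 segment(s) drawn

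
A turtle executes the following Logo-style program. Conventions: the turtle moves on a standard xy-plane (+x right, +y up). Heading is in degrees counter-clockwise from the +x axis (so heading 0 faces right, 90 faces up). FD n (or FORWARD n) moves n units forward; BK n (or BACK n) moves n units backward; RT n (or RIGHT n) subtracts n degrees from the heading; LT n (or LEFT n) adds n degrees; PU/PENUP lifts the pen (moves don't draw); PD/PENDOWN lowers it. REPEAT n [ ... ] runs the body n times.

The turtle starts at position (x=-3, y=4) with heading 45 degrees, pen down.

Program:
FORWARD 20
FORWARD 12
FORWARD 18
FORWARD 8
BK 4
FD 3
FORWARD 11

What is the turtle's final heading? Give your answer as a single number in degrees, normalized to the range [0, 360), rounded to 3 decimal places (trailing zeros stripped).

Answer: 45

Derivation:
Executing turtle program step by step:
Start: pos=(-3,4), heading=45, pen down
FD 20: (-3,4) -> (11.142,18.142) [heading=45, draw]
FD 12: (11.142,18.142) -> (19.627,26.627) [heading=45, draw]
FD 18: (19.627,26.627) -> (32.355,39.355) [heading=45, draw]
FD 8: (32.355,39.355) -> (38.012,45.012) [heading=45, draw]
BK 4: (38.012,45.012) -> (35.184,42.184) [heading=45, draw]
FD 3: (35.184,42.184) -> (37.305,44.305) [heading=45, draw]
FD 11: (37.305,44.305) -> (45.083,52.083) [heading=45, draw]
Final: pos=(45.083,52.083), heading=45, 7 segment(s) drawn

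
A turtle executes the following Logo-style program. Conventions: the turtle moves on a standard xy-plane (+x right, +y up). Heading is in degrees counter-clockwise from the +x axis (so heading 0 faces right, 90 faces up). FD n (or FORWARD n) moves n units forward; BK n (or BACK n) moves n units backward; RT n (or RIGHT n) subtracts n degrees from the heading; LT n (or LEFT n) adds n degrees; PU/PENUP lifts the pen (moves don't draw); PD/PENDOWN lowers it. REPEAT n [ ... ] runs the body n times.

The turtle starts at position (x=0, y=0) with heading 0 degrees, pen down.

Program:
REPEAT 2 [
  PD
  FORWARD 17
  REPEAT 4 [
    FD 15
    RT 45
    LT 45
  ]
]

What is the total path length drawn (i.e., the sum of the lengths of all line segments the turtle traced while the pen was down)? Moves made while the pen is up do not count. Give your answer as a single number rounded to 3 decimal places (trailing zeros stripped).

Answer: 154

Derivation:
Executing turtle program step by step:
Start: pos=(0,0), heading=0, pen down
REPEAT 2 [
  -- iteration 1/2 --
  PD: pen down
  FD 17: (0,0) -> (17,0) [heading=0, draw]
  REPEAT 4 [
    -- iteration 1/4 --
    FD 15: (17,0) -> (32,0) [heading=0, draw]
    RT 45: heading 0 -> 315
    LT 45: heading 315 -> 0
    -- iteration 2/4 --
    FD 15: (32,0) -> (47,0) [heading=0, draw]
    RT 45: heading 0 -> 315
    LT 45: heading 315 -> 0
    -- iteration 3/4 --
    FD 15: (47,0) -> (62,0) [heading=0, draw]
    RT 45: heading 0 -> 315
    LT 45: heading 315 -> 0
    -- iteration 4/4 --
    FD 15: (62,0) -> (77,0) [heading=0, draw]
    RT 45: heading 0 -> 315
    LT 45: heading 315 -> 0
  ]
  -- iteration 2/2 --
  PD: pen down
  FD 17: (77,0) -> (94,0) [heading=0, draw]
  REPEAT 4 [
    -- iteration 1/4 --
    FD 15: (94,0) -> (109,0) [heading=0, draw]
    RT 45: heading 0 -> 315
    LT 45: heading 315 -> 0
    -- iteration 2/4 --
    FD 15: (109,0) -> (124,0) [heading=0, draw]
    RT 45: heading 0 -> 315
    LT 45: heading 315 -> 0
    -- iteration 3/4 --
    FD 15: (124,0) -> (139,0) [heading=0, draw]
    RT 45: heading 0 -> 315
    LT 45: heading 315 -> 0
    -- iteration 4/4 --
    FD 15: (139,0) -> (154,0) [heading=0, draw]
    RT 45: heading 0 -> 315
    LT 45: heading 315 -> 0
  ]
]
Final: pos=(154,0), heading=0, 10 segment(s) drawn

Segment lengths:
  seg 1: (0,0) -> (17,0), length = 17
  seg 2: (17,0) -> (32,0), length = 15
  seg 3: (32,0) -> (47,0), length = 15
  seg 4: (47,0) -> (62,0), length = 15
  seg 5: (62,0) -> (77,0), length = 15
  seg 6: (77,0) -> (94,0), length = 17
  seg 7: (94,0) -> (109,0), length = 15
  seg 8: (109,0) -> (124,0), length = 15
  seg 9: (124,0) -> (139,0), length = 15
  seg 10: (139,0) -> (154,0), length = 15
Total = 154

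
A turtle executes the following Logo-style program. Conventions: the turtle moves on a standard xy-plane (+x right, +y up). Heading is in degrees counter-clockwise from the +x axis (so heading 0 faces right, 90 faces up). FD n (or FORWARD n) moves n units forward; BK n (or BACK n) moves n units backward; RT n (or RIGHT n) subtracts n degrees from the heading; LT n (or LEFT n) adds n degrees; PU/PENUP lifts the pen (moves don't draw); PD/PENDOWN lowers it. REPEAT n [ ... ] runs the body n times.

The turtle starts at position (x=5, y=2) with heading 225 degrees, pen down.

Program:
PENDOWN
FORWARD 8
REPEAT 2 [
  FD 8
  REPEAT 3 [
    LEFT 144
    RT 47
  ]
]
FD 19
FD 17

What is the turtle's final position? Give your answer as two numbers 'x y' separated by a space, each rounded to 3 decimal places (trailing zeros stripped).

Answer: -11.738 29.891

Derivation:
Executing turtle program step by step:
Start: pos=(5,2), heading=225, pen down
PD: pen down
FD 8: (5,2) -> (-0.657,-3.657) [heading=225, draw]
REPEAT 2 [
  -- iteration 1/2 --
  FD 8: (-0.657,-3.657) -> (-6.314,-9.314) [heading=225, draw]
  REPEAT 3 [
    -- iteration 1/3 --
    LT 144: heading 225 -> 9
    RT 47: heading 9 -> 322
    -- iteration 2/3 --
    LT 144: heading 322 -> 106
    RT 47: heading 106 -> 59
    -- iteration 3/3 --
    LT 144: heading 59 -> 203
    RT 47: heading 203 -> 156
  ]
  -- iteration 2/2 --
  FD 8: (-6.314,-9.314) -> (-13.622,-6.06) [heading=156, draw]
  REPEAT 3 [
    -- iteration 1/3 --
    LT 144: heading 156 -> 300
    RT 47: heading 300 -> 253
    -- iteration 2/3 --
    LT 144: heading 253 -> 37
    RT 47: heading 37 -> 350
    -- iteration 3/3 --
    LT 144: heading 350 -> 134
    RT 47: heading 134 -> 87
  ]
]
FD 19: (-13.622,-6.06) -> (-12.628,12.914) [heading=87, draw]
FD 17: (-12.628,12.914) -> (-11.738,29.891) [heading=87, draw]
Final: pos=(-11.738,29.891), heading=87, 5 segment(s) drawn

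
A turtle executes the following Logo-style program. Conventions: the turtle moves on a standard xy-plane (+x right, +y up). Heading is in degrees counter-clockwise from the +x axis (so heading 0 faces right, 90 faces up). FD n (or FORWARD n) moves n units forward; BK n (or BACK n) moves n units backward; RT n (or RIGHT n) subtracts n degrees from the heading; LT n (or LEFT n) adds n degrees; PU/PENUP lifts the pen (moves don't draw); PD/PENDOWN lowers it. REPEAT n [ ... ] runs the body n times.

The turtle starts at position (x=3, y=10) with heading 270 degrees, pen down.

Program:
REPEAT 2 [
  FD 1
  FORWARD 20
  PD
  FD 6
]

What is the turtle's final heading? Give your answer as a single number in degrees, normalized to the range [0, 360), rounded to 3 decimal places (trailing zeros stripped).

Executing turtle program step by step:
Start: pos=(3,10), heading=270, pen down
REPEAT 2 [
  -- iteration 1/2 --
  FD 1: (3,10) -> (3,9) [heading=270, draw]
  FD 20: (3,9) -> (3,-11) [heading=270, draw]
  PD: pen down
  FD 6: (3,-11) -> (3,-17) [heading=270, draw]
  -- iteration 2/2 --
  FD 1: (3,-17) -> (3,-18) [heading=270, draw]
  FD 20: (3,-18) -> (3,-38) [heading=270, draw]
  PD: pen down
  FD 6: (3,-38) -> (3,-44) [heading=270, draw]
]
Final: pos=(3,-44), heading=270, 6 segment(s) drawn

Answer: 270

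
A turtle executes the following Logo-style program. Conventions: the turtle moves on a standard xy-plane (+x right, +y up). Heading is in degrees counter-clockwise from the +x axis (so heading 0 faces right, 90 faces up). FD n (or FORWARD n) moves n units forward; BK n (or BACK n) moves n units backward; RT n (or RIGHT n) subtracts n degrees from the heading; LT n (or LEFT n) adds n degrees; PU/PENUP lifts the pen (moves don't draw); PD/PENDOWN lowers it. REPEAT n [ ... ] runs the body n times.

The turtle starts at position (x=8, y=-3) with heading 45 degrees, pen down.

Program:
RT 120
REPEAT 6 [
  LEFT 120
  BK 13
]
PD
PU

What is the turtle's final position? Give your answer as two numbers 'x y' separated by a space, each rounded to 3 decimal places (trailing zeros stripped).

Answer: 8 -3

Derivation:
Executing turtle program step by step:
Start: pos=(8,-3), heading=45, pen down
RT 120: heading 45 -> 285
REPEAT 6 [
  -- iteration 1/6 --
  LT 120: heading 285 -> 45
  BK 13: (8,-3) -> (-1.192,-12.192) [heading=45, draw]
  -- iteration 2/6 --
  LT 120: heading 45 -> 165
  BK 13: (-1.192,-12.192) -> (11.365,-15.557) [heading=165, draw]
  -- iteration 3/6 --
  LT 120: heading 165 -> 285
  BK 13: (11.365,-15.557) -> (8,-3) [heading=285, draw]
  -- iteration 4/6 --
  LT 120: heading 285 -> 45
  BK 13: (8,-3) -> (-1.192,-12.192) [heading=45, draw]
  -- iteration 5/6 --
  LT 120: heading 45 -> 165
  BK 13: (-1.192,-12.192) -> (11.365,-15.557) [heading=165, draw]
  -- iteration 6/6 --
  LT 120: heading 165 -> 285
  BK 13: (11.365,-15.557) -> (8,-3) [heading=285, draw]
]
PD: pen down
PU: pen up
Final: pos=(8,-3), heading=285, 6 segment(s) drawn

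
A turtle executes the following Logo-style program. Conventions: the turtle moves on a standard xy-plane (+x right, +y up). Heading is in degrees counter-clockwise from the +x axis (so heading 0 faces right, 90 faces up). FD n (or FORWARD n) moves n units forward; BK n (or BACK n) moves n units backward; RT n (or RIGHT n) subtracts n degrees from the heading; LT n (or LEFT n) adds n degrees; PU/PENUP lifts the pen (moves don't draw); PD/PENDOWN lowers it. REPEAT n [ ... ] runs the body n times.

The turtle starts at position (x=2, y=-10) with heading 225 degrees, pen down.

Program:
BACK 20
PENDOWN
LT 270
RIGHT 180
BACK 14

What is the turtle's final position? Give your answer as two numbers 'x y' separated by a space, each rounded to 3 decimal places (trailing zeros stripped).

Executing turtle program step by step:
Start: pos=(2,-10), heading=225, pen down
BK 20: (2,-10) -> (16.142,4.142) [heading=225, draw]
PD: pen down
LT 270: heading 225 -> 135
RT 180: heading 135 -> 315
BK 14: (16.142,4.142) -> (6.243,14.042) [heading=315, draw]
Final: pos=(6.243,14.042), heading=315, 2 segment(s) drawn

Answer: 6.243 14.042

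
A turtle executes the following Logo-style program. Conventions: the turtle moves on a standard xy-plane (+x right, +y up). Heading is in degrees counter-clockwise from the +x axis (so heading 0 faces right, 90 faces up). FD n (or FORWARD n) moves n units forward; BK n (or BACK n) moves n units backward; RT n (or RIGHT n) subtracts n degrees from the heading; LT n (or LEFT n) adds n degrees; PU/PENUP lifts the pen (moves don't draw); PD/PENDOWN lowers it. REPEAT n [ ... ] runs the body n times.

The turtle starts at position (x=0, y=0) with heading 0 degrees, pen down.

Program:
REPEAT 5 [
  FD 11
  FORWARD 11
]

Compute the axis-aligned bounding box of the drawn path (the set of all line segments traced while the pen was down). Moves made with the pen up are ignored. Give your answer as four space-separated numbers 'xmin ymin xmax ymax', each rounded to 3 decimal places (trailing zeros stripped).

Answer: 0 0 110 0

Derivation:
Executing turtle program step by step:
Start: pos=(0,0), heading=0, pen down
REPEAT 5 [
  -- iteration 1/5 --
  FD 11: (0,0) -> (11,0) [heading=0, draw]
  FD 11: (11,0) -> (22,0) [heading=0, draw]
  -- iteration 2/5 --
  FD 11: (22,0) -> (33,0) [heading=0, draw]
  FD 11: (33,0) -> (44,0) [heading=0, draw]
  -- iteration 3/5 --
  FD 11: (44,0) -> (55,0) [heading=0, draw]
  FD 11: (55,0) -> (66,0) [heading=0, draw]
  -- iteration 4/5 --
  FD 11: (66,0) -> (77,0) [heading=0, draw]
  FD 11: (77,0) -> (88,0) [heading=0, draw]
  -- iteration 5/5 --
  FD 11: (88,0) -> (99,0) [heading=0, draw]
  FD 11: (99,0) -> (110,0) [heading=0, draw]
]
Final: pos=(110,0), heading=0, 10 segment(s) drawn

Segment endpoints: x in {0, 11, 22, 33, 44, 55, 66, 77, 88, 99, 110}, y in {0}
xmin=0, ymin=0, xmax=110, ymax=0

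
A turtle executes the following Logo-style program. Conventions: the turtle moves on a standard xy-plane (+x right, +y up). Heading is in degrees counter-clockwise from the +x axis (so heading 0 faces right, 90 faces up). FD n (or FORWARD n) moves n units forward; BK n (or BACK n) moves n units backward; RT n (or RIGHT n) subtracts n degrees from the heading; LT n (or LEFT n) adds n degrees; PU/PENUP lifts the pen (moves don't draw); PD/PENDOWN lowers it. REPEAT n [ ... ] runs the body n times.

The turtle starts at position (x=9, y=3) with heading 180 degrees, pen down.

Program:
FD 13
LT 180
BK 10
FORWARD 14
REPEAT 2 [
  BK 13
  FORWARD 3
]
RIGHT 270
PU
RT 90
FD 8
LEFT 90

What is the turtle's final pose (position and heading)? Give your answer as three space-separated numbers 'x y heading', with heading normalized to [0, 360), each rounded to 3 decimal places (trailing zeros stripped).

Executing turtle program step by step:
Start: pos=(9,3), heading=180, pen down
FD 13: (9,3) -> (-4,3) [heading=180, draw]
LT 180: heading 180 -> 0
BK 10: (-4,3) -> (-14,3) [heading=0, draw]
FD 14: (-14,3) -> (0,3) [heading=0, draw]
REPEAT 2 [
  -- iteration 1/2 --
  BK 13: (0,3) -> (-13,3) [heading=0, draw]
  FD 3: (-13,3) -> (-10,3) [heading=0, draw]
  -- iteration 2/2 --
  BK 13: (-10,3) -> (-23,3) [heading=0, draw]
  FD 3: (-23,3) -> (-20,3) [heading=0, draw]
]
RT 270: heading 0 -> 90
PU: pen up
RT 90: heading 90 -> 0
FD 8: (-20,3) -> (-12,3) [heading=0, move]
LT 90: heading 0 -> 90
Final: pos=(-12,3), heading=90, 7 segment(s) drawn

Answer: -12 3 90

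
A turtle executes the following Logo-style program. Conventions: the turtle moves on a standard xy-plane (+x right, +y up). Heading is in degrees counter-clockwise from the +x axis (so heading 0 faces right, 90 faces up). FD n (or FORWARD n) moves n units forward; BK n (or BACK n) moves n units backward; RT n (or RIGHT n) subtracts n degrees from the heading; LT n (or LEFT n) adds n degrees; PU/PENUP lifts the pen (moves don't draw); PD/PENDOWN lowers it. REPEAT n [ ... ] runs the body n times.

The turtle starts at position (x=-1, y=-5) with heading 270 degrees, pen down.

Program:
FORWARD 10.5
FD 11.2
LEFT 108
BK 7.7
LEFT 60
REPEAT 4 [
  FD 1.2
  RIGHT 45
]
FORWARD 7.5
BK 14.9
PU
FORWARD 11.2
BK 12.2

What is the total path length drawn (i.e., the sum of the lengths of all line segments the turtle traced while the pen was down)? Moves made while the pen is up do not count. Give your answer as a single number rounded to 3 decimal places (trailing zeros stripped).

Executing turtle program step by step:
Start: pos=(-1,-5), heading=270, pen down
FD 10.5: (-1,-5) -> (-1,-15.5) [heading=270, draw]
FD 11.2: (-1,-15.5) -> (-1,-26.7) [heading=270, draw]
LT 108: heading 270 -> 18
BK 7.7: (-1,-26.7) -> (-8.323,-29.079) [heading=18, draw]
LT 60: heading 18 -> 78
REPEAT 4 [
  -- iteration 1/4 --
  FD 1.2: (-8.323,-29.079) -> (-8.074,-27.906) [heading=78, draw]
  RT 45: heading 78 -> 33
  -- iteration 2/4 --
  FD 1.2: (-8.074,-27.906) -> (-7.067,-27.252) [heading=33, draw]
  RT 45: heading 33 -> 348
  -- iteration 3/4 --
  FD 1.2: (-7.067,-27.252) -> (-5.893,-27.502) [heading=348, draw]
  RT 45: heading 348 -> 303
  -- iteration 4/4 --
  FD 1.2: (-5.893,-27.502) -> (-5.24,-28.508) [heading=303, draw]
  RT 45: heading 303 -> 258
]
FD 7.5: (-5.24,-28.508) -> (-6.799,-35.844) [heading=258, draw]
BK 14.9: (-6.799,-35.844) -> (-3.701,-21.27) [heading=258, draw]
PU: pen up
FD 11.2: (-3.701,-21.27) -> (-6.03,-32.225) [heading=258, move]
BK 12.2: (-6.03,-32.225) -> (-3.493,-20.292) [heading=258, move]
Final: pos=(-3.493,-20.292), heading=258, 9 segment(s) drawn

Segment lengths:
  seg 1: (-1,-5) -> (-1,-15.5), length = 10.5
  seg 2: (-1,-15.5) -> (-1,-26.7), length = 11.2
  seg 3: (-1,-26.7) -> (-8.323,-29.079), length = 7.7
  seg 4: (-8.323,-29.079) -> (-8.074,-27.906), length = 1.2
  seg 5: (-8.074,-27.906) -> (-7.067,-27.252), length = 1.2
  seg 6: (-7.067,-27.252) -> (-5.893,-27.502), length = 1.2
  seg 7: (-5.893,-27.502) -> (-5.24,-28.508), length = 1.2
  seg 8: (-5.24,-28.508) -> (-6.799,-35.844), length = 7.5
  seg 9: (-6.799,-35.844) -> (-3.701,-21.27), length = 14.9
Total = 56.6

Answer: 56.6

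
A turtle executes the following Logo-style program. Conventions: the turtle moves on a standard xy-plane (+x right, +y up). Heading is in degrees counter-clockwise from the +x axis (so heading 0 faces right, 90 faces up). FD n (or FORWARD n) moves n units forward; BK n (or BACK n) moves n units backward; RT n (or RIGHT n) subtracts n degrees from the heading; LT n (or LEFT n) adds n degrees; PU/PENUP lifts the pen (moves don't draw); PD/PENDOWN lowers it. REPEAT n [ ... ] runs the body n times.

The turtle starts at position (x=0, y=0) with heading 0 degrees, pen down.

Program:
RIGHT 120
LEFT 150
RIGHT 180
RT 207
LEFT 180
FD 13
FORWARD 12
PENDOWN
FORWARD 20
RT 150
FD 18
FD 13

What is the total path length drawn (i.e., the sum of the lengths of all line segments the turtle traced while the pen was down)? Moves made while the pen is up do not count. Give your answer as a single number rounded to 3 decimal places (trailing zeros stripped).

Executing turtle program step by step:
Start: pos=(0,0), heading=0, pen down
RT 120: heading 0 -> 240
LT 150: heading 240 -> 30
RT 180: heading 30 -> 210
RT 207: heading 210 -> 3
LT 180: heading 3 -> 183
FD 13: (0,0) -> (-12.982,-0.68) [heading=183, draw]
FD 12: (-12.982,-0.68) -> (-24.966,-1.308) [heading=183, draw]
PD: pen down
FD 20: (-24.966,-1.308) -> (-44.938,-2.355) [heading=183, draw]
RT 150: heading 183 -> 33
FD 18: (-44.938,-2.355) -> (-29.842,7.448) [heading=33, draw]
FD 13: (-29.842,7.448) -> (-18.94,14.529) [heading=33, draw]
Final: pos=(-18.94,14.529), heading=33, 5 segment(s) drawn

Segment lengths:
  seg 1: (0,0) -> (-12.982,-0.68), length = 13
  seg 2: (-12.982,-0.68) -> (-24.966,-1.308), length = 12
  seg 3: (-24.966,-1.308) -> (-44.938,-2.355), length = 20
  seg 4: (-44.938,-2.355) -> (-29.842,7.448), length = 18
  seg 5: (-29.842,7.448) -> (-18.94,14.529), length = 13
Total = 76

Answer: 76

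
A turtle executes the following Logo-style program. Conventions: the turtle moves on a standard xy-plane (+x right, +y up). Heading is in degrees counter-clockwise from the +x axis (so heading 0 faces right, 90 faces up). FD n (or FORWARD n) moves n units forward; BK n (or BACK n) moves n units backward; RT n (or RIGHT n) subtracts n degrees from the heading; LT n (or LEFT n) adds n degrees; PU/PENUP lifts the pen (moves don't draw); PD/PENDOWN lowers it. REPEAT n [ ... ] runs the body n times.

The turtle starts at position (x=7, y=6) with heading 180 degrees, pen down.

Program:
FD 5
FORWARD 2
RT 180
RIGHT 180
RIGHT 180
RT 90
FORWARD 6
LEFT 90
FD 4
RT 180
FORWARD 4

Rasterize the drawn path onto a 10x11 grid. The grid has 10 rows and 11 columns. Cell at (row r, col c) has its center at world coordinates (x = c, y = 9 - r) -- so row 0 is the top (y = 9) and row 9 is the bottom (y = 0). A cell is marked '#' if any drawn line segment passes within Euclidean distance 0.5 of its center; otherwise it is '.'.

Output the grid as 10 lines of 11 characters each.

Answer: ...........
...........
...........
########...
#..........
#..........
#..........
#..........
#..........
#####......

Derivation:
Segment 0: (7,6) -> (2,6)
Segment 1: (2,6) -> (0,6)
Segment 2: (0,6) -> (0,0)
Segment 3: (0,0) -> (4,0)
Segment 4: (4,0) -> (0,0)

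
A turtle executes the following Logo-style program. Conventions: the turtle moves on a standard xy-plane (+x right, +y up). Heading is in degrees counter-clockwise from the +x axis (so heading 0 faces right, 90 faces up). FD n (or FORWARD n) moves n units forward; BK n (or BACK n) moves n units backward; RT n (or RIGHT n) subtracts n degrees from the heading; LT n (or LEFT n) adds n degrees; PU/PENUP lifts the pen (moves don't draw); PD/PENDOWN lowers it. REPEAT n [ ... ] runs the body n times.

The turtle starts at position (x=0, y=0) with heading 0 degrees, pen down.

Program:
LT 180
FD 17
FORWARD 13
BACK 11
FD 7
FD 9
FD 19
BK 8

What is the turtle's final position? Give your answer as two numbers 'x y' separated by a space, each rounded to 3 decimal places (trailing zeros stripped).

Answer: -46 0

Derivation:
Executing turtle program step by step:
Start: pos=(0,0), heading=0, pen down
LT 180: heading 0 -> 180
FD 17: (0,0) -> (-17,0) [heading=180, draw]
FD 13: (-17,0) -> (-30,0) [heading=180, draw]
BK 11: (-30,0) -> (-19,0) [heading=180, draw]
FD 7: (-19,0) -> (-26,0) [heading=180, draw]
FD 9: (-26,0) -> (-35,0) [heading=180, draw]
FD 19: (-35,0) -> (-54,0) [heading=180, draw]
BK 8: (-54,0) -> (-46,0) [heading=180, draw]
Final: pos=(-46,0), heading=180, 7 segment(s) drawn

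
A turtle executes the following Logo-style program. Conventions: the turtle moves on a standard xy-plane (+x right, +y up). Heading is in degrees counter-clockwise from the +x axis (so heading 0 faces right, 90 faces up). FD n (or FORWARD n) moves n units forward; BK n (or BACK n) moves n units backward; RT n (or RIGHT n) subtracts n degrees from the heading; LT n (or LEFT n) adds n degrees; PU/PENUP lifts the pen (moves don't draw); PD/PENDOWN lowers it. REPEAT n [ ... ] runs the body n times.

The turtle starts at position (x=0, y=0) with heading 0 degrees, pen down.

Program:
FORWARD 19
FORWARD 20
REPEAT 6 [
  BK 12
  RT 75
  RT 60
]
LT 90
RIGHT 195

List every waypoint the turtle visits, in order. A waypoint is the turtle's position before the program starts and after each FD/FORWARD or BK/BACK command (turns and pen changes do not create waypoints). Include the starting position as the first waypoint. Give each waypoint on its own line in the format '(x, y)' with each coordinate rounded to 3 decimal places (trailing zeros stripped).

Answer: (0, 0)
(19, 0)
(39, 0)
(27, 0)
(35.485, 8.485)
(35.485, -3.515)
(27, 4.971)
(39, 4.971)
(30.515, -3.515)

Derivation:
Executing turtle program step by step:
Start: pos=(0,0), heading=0, pen down
FD 19: (0,0) -> (19,0) [heading=0, draw]
FD 20: (19,0) -> (39,0) [heading=0, draw]
REPEAT 6 [
  -- iteration 1/6 --
  BK 12: (39,0) -> (27,0) [heading=0, draw]
  RT 75: heading 0 -> 285
  RT 60: heading 285 -> 225
  -- iteration 2/6 --
  BK 12: (27,0) -> (35.485,8.485) [heading=225, draw]
  RT 75: heading 225 -> 150
  RT 60: heading 150 -> 90
  -- iteration 3/6 --
  BK 12: (35.485,8.485) -> (35.485,-3.515) [heading=90, draw]
  RT 75: heading 90 -> 15
  RT 60: heading 15 -> 315
  -- iteration 4/6 --
  BK 12: (35.485,-3.515) -> (27,4.971) [heading=315, draw]
  RT 75: heading 315 -> 240
  RT 60: heading 240 -> 180
  -- iteration 5/6 --
  BK 12: (27,4.971) -> (39,4.971) [heading=180, draw]
  RT 75: heading 180 -> 105
  RT 60: heading 105 -> 45
  -- iteration 6/6 --
  BK 12: (39,4.971) -> (30.515,-3.515) [heading=45, draw]
  RT 75: heading 45 -> 330
  RT 60: heading 330 -> 270
]
LT 90: heading 270 -> 0
RT 195: heading 0 -> 165
Final: pos=(30.515,-3.515), heading=165, 8 segment(s) drawn
Waypoints (9 total):
(0, 0)
(19, 0)
(39, 0)
(27, 0)
(35.485, 8.485)
(35.485, -3.515)
(27, 4.971)
(39, 4.971)
(30.515, -3.515)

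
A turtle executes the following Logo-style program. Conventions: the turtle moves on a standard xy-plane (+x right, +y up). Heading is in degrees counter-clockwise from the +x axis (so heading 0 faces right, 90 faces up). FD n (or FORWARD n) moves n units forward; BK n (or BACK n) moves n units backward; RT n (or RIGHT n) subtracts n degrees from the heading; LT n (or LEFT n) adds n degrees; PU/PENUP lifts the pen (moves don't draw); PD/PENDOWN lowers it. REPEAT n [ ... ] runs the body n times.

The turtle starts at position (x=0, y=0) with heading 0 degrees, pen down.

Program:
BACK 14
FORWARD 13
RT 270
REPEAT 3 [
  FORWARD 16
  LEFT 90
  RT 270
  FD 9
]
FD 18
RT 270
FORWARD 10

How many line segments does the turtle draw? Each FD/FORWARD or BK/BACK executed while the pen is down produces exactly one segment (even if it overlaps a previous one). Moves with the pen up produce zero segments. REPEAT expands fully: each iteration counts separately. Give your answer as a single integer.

Answer: 10

Derivation:
Executing turtle program step by step:
Start: pos=(0,0), heading=0, pen down
BK 14: (0,0) -> (-14,0) [heading=0, draw]
FD 13: (-14,0) -> (-1,0) [heading=0, draw]
RT 270: heading 0 -> 90
REPEAT 3 [
  -- iteration 1/3 --
  FD 16: (-1,0) -> (-1,16) [heading=90, draw]
  LT 90: heading 90 -> 180
  RT 270: heading 180 -> 270
  FD 9: (-1,16) -> (-1,7) [heading=270, draw]
  -- iteration 2/3 --
  FD 16: (-1,7) -> (-1,-9) [heading=270, draw]
  LT 90: heading 270 -> 0
  RT 270: heading 0 -> 90
  FD 9: (-1,-9) -> (-1,0) [heading=90, draw]
  -- iteration 3/3 --
  FD 16: (-1,0) -> (-1,16) [heading=90, draw]
  LT 90: heading 90 -> 180
  RT 270: heading 180 -> 270
  FD 9: (-1,16) -> (-1,7) [heading=270, draw]
]
FD 18: (-1,7) -> (-1,-11) [heading=270, draw]
RT 270: heading 270 -> 0
FD 10: (-1,-11) -> (9,-11) [heading=0, draw]
Final: pos=(9,-11), heading=0, 10 segment(s) drawn
Segments drawn: 10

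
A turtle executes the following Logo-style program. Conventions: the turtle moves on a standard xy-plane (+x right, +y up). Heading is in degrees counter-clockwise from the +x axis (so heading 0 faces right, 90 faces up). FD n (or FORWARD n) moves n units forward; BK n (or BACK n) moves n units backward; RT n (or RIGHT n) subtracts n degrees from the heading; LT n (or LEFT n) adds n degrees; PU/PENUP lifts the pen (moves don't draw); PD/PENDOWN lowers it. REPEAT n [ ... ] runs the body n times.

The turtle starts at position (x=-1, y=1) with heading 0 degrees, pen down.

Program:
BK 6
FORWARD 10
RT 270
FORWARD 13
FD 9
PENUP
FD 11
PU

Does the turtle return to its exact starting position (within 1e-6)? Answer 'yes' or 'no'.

Executing turtle program step by step:
Start: pos=(-1,1), heading=0, pen down
BK 6: (-1,1) -> (-7,1) [heading=0, draw]
FD 10: (-7,1) -> (3,1) [heading=0, draw]
RT 270: heading 0 -> 90
FD 13: (3,1) -> (3,14) [heading=90, draw]
FD 9: (3,14) -> (3,23) [heading=90, draw]
PU: pen up
FD 11: (3,23) -> (3,34) [heading=90, move]
PU: pen up
Final: pos=(3,34), heading=90, 4 segment(s) drawn

Start position: (-1, 1)
Final position: (3, 34)
Distance = 33.242; >= 1e-6 -> NOT closed

Answer: no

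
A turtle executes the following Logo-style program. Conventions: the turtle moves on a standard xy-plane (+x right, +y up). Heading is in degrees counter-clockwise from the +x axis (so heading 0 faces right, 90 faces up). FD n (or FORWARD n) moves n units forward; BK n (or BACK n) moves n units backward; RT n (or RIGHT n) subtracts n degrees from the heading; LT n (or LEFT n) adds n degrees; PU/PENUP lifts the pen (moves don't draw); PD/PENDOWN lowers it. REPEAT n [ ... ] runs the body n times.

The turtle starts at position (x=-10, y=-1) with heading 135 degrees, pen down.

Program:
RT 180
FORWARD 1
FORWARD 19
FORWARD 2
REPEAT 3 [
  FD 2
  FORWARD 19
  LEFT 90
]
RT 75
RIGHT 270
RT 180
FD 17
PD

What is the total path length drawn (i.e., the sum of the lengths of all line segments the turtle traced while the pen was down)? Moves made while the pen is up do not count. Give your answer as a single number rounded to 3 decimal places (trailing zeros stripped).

Answer: 102

Derivation:
Executing turtle program step by step:
Start: pos=(-10,-1), heading=135, pen down
RT 180: heading 135 -> 315
FD 1: (-10,-1) -> (-9.293,-1.707) [heading=315, draw]
FD 19: (-9.293,-1.707) -> (4.142,-15.142) [heading=315, draw]
FD 2: (4.142,-15.142) -> (5.556,-16.556) [heading=315, draw]
REPEAT 3 [
  -- iteration 1/3 --
  FD 2: (5.556,-16.556) -> (6.971,-17.971) [heading=315, draw]
  FD 19: (6.971,-17.971) -> (20.406,-31.406) [heading=315, draw]
  LT 90: heading 315 -> 45
  -- iteration 2/3 --
  FD 2: (20.406,-31.406) -> (21.82,-29.991) [heading=45, draw]
  FD 19: (21.82,-29.991) -> (35.255,-16.556) [heading=45, draw]
  LT 90: heading 45 -> 135
  -- iteration 3/3 --
  FD 2: (35.255,-16.556) -> (33.841,-15.142) [heading=135, draw]
  FD 19: (33.841,-15.142) -> (20.406,-1.707) [heading=135, draw]
  LT 90: heading 135 -> 225
]
RT 75: heading 225 -> 150
RT 270: heading 150 -> 240
RT 180: heading 240 -> 60
FD 17: (20.406,-1.707) -> (28.906,13.015) [heading=60, draw]
PD: pen down
Final: pos=(28.906,13.015), heading=60, 10 segment(s) drawn

Segment lengths:
  seg 1: (-10,-1) -> (-9.293,-1.707), length = 1
  seg 2: (-9.293,-1.707) -> (4.142,-15.142), length = 19
  seg 3: (4.142,-15.142) -> (5.556,-16.556), length = 2
  seg 4: (5.556,-16.556) -> (6.971,-17.971), length = 2
  seg 5: (6.971,-17.971) -> (20.406,-31.406), length = 19
  seg 6: (20.406,-31.406) -> (21.82,-29.991), length = 2
  seg 7: (21.82,-29.991) -> (35.255,-16.556), length = 19
  seg 8: (35.255,-16.556) -> (33.841,-15.142), length = 2
  seg 9: (33.841,-15.142) -> (20.406,-1.707), length = 19
  seg 10: (20.406,-1.707) -> (28.906,13.015), length = 17
Total = 102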